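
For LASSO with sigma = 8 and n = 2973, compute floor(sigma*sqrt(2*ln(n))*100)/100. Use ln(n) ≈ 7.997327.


ln(2973) ≈ 7.997327.
2*ln(n) ≈ 15.994654.
sqrt(2*ln(n)) ≈ sqrt(15.994654) ≈ 3.999332.
lambda ≈ 8*3.999332 = 31.994656.
floor(lambda*100)/100 = 31.99.

31.99


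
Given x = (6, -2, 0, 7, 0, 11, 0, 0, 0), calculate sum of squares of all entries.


Non-zero entries: [(0, 6), (1, -2), (3, 7), (5, 11)]
Squares: [36, 4, 49, 121]
||x||_2^2 = sum = 210.

210


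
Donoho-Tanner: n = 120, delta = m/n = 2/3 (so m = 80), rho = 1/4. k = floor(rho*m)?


m = 2/3*120 = 80.
rho = 1/4.
rho*m = 1/4*80 = 20.
k = floor(20) = 20.

20


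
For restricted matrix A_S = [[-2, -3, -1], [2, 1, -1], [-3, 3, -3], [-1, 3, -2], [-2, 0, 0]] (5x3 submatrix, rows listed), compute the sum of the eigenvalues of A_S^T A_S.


Sum of eigenvalues of A_S^T A_S = trace(A_S^T A_S) = sum of squared column norms of A_S.
A_S^T A_S diagonal: [22, 28, 15].
trace = 22 + 28 + 15 = 65.

65


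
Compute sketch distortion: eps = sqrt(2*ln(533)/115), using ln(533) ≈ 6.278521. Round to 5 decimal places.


ln(533) ≈ 6.278521.
2*ln(N)/m ≈ 2*6.278521/115 ≈ 0.10919167.
eps = sqrt(0.10919167) ≈ 0.3304416 ≈ 0.33044.

0.33044


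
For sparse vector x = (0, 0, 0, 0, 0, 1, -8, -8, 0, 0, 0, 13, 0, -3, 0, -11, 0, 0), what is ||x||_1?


Non-zero entries: [(5, 1), (6, -8), (7, -8), (11, 13), (13, -3), (15, -11)]
Absolute values: [1, 8, 8, 13, 3, 11]
||x||_1 = sum = 44.

44


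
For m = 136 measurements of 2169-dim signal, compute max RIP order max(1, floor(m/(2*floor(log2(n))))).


floor(log2(2169)) = 11.
2*11 = 22.
m/(2*floor(log2(n))) = 136/22 ≈ 6.1818.
floor = 6.
k = max(1, 6) = 6.

6


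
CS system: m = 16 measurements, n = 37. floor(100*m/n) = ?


100*m/n = 100*16/37 ≈ 43.2432.
floor = 43.

43


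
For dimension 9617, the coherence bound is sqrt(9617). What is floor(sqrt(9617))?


98^2 = 9604 <= 9617 < 9801 = 99^2, so 98 <= sqrt(9617) < 99.
floor(sqrt(9617)) = 98.

98


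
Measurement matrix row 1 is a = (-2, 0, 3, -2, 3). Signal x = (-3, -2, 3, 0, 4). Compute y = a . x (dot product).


Non-zero terms: ['-2*-3', '0*-2', '3*3', '3*4']
Products: [6, 0, 9, 12]
y = sum = 27.

27


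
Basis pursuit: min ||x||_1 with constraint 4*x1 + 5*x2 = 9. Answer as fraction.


Axis intercepts:
  x1 = 9/4, x2 = 0: L1 = 9/4
  x1 = 0, x2 = 9/5: L1 = 9/5
x* = (0, 9/5)
||x*||_1 = 9/5.

9/5


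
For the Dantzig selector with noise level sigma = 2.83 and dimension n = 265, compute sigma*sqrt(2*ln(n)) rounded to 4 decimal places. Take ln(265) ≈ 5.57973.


ln(265) ≈ 5.57973.
2*ln(n) ≈ 11.15946.
sqrt(2*ln(n)) ≈ sqrt(11.15946) ≈ 3.340578.
threshold ≈ 2.83*3.340578 = 9.45383574 ≈ 9.4538.

9.4538


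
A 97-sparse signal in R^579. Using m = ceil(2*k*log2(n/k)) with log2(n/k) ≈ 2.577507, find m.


log2(n/k) = log2(579/97) ≈ 2.577507.
2*k*log2(n/k) ≈ 2*97*2.577507 = 500.036358.
m = ceil(500.036358) = 501.

501


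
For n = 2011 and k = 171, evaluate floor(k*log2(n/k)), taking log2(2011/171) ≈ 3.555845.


log2(n/k) = log2(2011/171) ≈ 3.555845.
k*log2(n/k) ≈ 171*3.555845 = 608.049495.
floor(608.049495) = 608.

608


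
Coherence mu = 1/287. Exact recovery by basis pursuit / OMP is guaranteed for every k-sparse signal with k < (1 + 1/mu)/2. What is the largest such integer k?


1/mu = 287.
1 + 1/mu = 288.
(1 + 1/mu)/2 = 144 is an integer and the inequality is strict, so k_max = 144 - 1 = 143.

143


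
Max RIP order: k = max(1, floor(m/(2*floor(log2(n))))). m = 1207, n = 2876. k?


floor(log2(2876)) = 11.
2*11 = 22.
m/(2*floor(log2(n))) = 1207/22 ≈ 54.8636.
floor = 54.
k = max(1, 54) = 54.

54


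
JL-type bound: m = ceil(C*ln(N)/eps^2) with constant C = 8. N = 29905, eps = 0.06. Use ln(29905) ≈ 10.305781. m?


ln(29905) ≈ 10.305781.
eps^2 = 0.06^2 = 0.0036.
C*ln(N)/eps^2 ≈ 8*10.305781/0.0036 ≈ 22901.7356.
m = ceil(22901.7356) = 22902.

22902


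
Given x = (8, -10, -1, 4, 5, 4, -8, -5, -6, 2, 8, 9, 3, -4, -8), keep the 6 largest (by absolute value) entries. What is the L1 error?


Sorted |x_i| descending: [10, 9, 8, 8, 8, 8, 6, 5, 5, 4, 4, 4, 3, 2, 1]
Keep top 6: [10, 9, 8, 8, 8, 8]
Tail entries: [6, 5, 5, 4, 4, 4, 3, 2, 1]
L1 error = sum of tail = 34.

34


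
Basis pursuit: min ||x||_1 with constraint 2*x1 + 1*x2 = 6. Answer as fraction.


Axis intercepts:
  x1 = 3, x2 = 0: L1 = 3
  x1 = 0, x2 = 6: L1 = 6
x* = (3, 0)
||x*||_1 = 3.

3


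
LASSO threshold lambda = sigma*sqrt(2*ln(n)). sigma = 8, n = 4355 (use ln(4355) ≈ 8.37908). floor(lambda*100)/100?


ln(4355) ≈ 8.37908.
2*ln(n) ≈ 16.75816.
sqrt(2*ln(n)) ≈ sqrt(16.75816) ≈ 4.093673.
lambda ≈ 8*4.093673 = 32.749384.
floor(lambda*100)/100 = 32.74.

32.74


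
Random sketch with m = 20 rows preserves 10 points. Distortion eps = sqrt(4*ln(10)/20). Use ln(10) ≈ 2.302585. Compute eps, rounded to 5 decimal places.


ln(10) ≈ 2.302585.
4*ln(N)/m ≈ 4*2.302585/20 ≈ 0.460517.
eps = sqrt(0.460517) ≈ 0.678614 ≈ 0.67861.

0.67861


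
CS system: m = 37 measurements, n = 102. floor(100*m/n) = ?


100*m/n = 100*37/102 ≈ 36.2745.
floor = 36.

36


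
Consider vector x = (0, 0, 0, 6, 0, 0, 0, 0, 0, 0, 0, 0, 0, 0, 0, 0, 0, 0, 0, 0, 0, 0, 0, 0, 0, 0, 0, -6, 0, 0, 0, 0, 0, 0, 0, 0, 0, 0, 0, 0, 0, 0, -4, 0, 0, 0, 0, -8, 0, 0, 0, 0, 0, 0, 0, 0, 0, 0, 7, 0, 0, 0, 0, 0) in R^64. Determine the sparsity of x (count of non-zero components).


Non-zero positions: [3, 27, 42, 47, 58].
Sparsity = 5.

5


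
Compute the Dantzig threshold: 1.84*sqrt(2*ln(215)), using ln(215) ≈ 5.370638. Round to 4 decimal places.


ln(215) ≈ 5.370638.
2*ln(n) ≈ 10.741276.
sqrt(2*ln(n)) ≈ sqrt(10.741276) ≈ 3.277389.
threshold ≈ 1.84*3.277389 = 6.03039576 ≈ 6.0304.

6.0304


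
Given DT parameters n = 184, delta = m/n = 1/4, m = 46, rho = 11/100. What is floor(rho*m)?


m = 1/4*184 = 46.
rho = 11/100.
rho*m = 11/100*46 = 5.06.
k = floor(5.06) = 5.

5


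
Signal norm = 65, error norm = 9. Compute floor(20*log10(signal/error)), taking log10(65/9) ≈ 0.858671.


||x||/||e|| = 65/9.
log10(65/9) ≈ 0.858671.
20*log10(||x||/||e||) ≈ 20*0.858671 = 17.17342.
floor(17.17342) = 17.

17


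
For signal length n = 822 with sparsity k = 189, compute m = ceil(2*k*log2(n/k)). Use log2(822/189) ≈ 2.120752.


log2(n/k) = log2(822/189) ≈ 2.120752.
2*k*log2(n/k) ≈ 2*189*2.120752 = 801.644256.
m = ceil(801.644256) = 802.

802


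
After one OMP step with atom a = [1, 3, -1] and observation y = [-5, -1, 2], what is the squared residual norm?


a^T a = 11.
a^T y = -10.
coeff = -10/11 = -10/11.
||r||^2 = 230/11.

230/11


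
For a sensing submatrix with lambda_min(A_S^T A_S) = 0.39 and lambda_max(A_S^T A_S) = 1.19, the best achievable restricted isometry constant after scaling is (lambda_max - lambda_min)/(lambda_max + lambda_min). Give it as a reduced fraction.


lambda_max - lambda_min = 1.19 - 0.39 = 0.80.
lambda_max + lambda_min = 1.19 + 0.39 = 1.58.
delta = 0.80/1.58 = 80/158 = 40/79.

40/79


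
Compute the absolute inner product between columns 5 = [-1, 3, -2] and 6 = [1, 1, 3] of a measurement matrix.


Inner product: -1*1 + 3*1 + -2*3
Products: [-1, 3, -6]
Sum = -4.
|dot| = 4.

4


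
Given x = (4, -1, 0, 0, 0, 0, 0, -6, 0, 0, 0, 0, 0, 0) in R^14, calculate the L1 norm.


Non-zero entries: [(0, 4), (1, -1), (7, -6)]
Absolute values: [4, 1, 6]
||x||_1 = sum = 11.

11


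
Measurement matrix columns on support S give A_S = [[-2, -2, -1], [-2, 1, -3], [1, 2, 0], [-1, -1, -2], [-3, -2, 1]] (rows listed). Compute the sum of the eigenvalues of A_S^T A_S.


Sum of eigenvalues of A_S^T A_S = trace(A_S^T A_S) = sum of squared column norms of A_S.
A_S^T A_S diagonal: [19, 14, 15].
trace = 19 + 14 + 15 = 48.

48


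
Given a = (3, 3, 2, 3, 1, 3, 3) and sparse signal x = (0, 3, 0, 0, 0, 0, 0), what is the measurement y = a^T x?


Non-zero terms: ['3*3']
Products: [9]
y = sum = 9.

9


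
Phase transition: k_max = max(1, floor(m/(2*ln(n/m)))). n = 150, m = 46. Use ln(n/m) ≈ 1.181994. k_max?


n/m = 150/46 = 75/23.
ln(n/m) ≈ 1.181994.
2*ln(n/m) ≈ 2.363988.
m/(2*ln(n/m)) ≈ 46/2.363988 ≈ 19.4586.
floor = 19.
k_max = max(1, 19) = 19.

19


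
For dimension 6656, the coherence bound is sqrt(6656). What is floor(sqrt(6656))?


81^2 = 6561 <= 6656 < 6724 = 82^2, so 81 <= sqrt(6656) < 82.
floor(sqrt(6656)) = 81.

81


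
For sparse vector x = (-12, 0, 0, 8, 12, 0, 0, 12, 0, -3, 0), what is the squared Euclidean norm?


Non-zero entries: [(0, -12), (3, 8), (4, 12), (7, 12), (9, -3)]
Squares: [144, 64, 144, 144, 9]
||x||_2^2 = sum = 505.

505


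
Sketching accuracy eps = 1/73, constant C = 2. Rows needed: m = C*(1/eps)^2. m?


1/eps = 73.
(1/eps)^2 = 5329.
m = 2*5329 = 10658.

10658


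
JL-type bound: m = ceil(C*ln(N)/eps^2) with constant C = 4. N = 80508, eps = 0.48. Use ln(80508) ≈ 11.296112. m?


ln(80508) ≈ 11.296112.
eps^2 = 0.48^2 = 0.2304.
C*ln(N)/eps^2 ≈ 4*11.296112/0.2304 ≈ 196.1131.
m = ceil(196.1131) = 197.

197


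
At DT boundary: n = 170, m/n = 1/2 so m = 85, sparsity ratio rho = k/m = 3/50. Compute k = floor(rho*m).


m = 1/2*170 = 85.
rho = 3/50.
rho*m = 3/50*85 = 5.1.
k = floor(5.1) = 5.

5


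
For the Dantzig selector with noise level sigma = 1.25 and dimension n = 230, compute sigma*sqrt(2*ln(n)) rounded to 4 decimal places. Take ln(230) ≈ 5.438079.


ln(230) ≈ 5.438079.
2*ln(n) ≈ 10.876158.
sqrt(2*ln(n)) ≈ sqrt(10.876158) ≈ 3.297902.
threshold ≈ 1.25*3.297902 = 4.1223775 ≈ 4.1224.

4.1224


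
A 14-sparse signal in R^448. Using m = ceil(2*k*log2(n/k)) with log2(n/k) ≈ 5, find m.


log2(n/k) = log2(448/14) ≈ 5.
2*k*log2(n/k) ≈ 2*14*5 = 140.
m = ceil(140) = 140.

140


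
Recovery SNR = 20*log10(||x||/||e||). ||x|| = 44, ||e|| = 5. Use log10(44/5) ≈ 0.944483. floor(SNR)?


||x||/||e|| = 44/5.
log10(44/5) ≈ 0.944483.
20*log10(||x||/||e||) ≈ 20*0.944483 = 18.88966.
floor(18.88966) = 18.

18


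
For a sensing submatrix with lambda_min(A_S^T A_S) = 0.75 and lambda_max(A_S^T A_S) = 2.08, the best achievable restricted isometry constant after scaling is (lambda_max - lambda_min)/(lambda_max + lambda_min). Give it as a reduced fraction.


lambda_max - lambda_min = 2.08 - 0.75 = 1.33.
lambda_max + lambda_min = 2.08 + 0.75 = 2.83.
delta = 1.33/2.83 = 133/283.

133/283


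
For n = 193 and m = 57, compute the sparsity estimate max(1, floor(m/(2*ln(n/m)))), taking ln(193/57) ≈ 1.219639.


n/m = 193/57.
ln(n/m) ≈ 1.219639.
2*ln(n/m) ≈ 2.439278.
m/(2*ln(n/m)) ≈ 57/2.439278 ≈ 23.3676.
floor = 23.
k_max = max(1, 23) = 23.

23


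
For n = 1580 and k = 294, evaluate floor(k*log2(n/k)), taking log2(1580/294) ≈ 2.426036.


log2(n/k) = log2(1580/294) ≈ 2.426036.
k*log2(n/k) ≈ 294*2.426036 = 713.254584.
floor(713.254584) = 713.

713


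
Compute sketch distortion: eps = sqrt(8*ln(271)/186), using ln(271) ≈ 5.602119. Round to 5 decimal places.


ln(271) ≈ 5.602119.
8*ln(N)/m ≈ 8*5.602119/186 ≈ 0.24095135.
eps = sqrt(0.24095135) ≈ 0.490868 ≈ 0.49087.

0.49087


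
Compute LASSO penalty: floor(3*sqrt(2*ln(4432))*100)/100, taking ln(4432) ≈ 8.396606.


ln(4432) ≈ 8.396606.
2*ln(n) ≈ 16.793212.
sqrt(2*ln(n)) ≈ sqrt(16.793212) ≈ 4.097952.
lambda ≈ 3*4.097952 = 12.293856.
floor(lambda*100)/100 = 12.29.

12.29


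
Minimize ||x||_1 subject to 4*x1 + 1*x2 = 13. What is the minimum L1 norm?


Axis intercepts:
  x1 = 13/4, x2 = 0: L1 = 13/4
  x1 = 0, x2 = 13: L1 = 13
x* = (13/4, 0)
||x*||_1 = 13/4.

13/4


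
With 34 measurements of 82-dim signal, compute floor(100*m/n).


100*m/n = 100*34/82 ≈ 41.4634.
floor = 41.

41


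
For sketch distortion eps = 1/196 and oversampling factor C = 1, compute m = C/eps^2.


1/eps = 196.
(1/eps)^2 = 38416.
m = 1*38416 = 38416.

38416


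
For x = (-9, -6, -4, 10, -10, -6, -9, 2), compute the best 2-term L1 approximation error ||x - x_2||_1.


Sorted |x_i| descending: [10, 10, 9, 9, 6, 6, 4, 2]
Keep top 2: [10, 10]
Tail entries: [9, 9, 6, 6, 4, 2]
L1 error = sum of tail = 36.

36


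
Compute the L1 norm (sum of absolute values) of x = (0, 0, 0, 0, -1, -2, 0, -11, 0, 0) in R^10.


Non-zero entries: [(4, -1), (5, -2), (7, -11)]
Absolute values: [1, 2, 11]
||x||_1 = sum = 14.

14


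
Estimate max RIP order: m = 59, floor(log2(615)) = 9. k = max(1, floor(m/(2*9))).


floor(log2(615)) = 9.
2*9 = 18.
m/(2*floor(log2(n))) = 59/18 ≈ 3.2778.
floor = 3.
k = max(1, 3) = 3.

3


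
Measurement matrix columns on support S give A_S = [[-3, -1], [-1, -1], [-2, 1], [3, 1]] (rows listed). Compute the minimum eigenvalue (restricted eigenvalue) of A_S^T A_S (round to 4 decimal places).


A_S^T A_S = [[23, 5], [5, 4]].
trace = 27.
det = 67.
disc = trace^2 - 4*det = 729 - 4*67 = 461.
sqrt(461) ≈ 21.470911.
lam_min = (27 - sqrt(461))/2 ≈ (27 - 21.470911)/2 = 2.7645445 ≈ 2.7645.

2.7645


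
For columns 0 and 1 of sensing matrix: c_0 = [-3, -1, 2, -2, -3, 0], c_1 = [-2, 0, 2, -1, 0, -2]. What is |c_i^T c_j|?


Inner product: -3*-2 + -1*0 + 2*2 + -2*-1 + -3*0 + 0*-2
Products: [6, 0, 4, 2, 0, 0]
Sum = 12.
|dot| = 12.

12


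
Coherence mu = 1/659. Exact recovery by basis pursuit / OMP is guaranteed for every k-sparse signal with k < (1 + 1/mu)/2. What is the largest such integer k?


1/mu = 659.
1 + 1/mu = 660.
(1 + 1/mu)/2 = 330 is an integer and the inequality is strict, so k_max = 330 - 1 = 329.

329


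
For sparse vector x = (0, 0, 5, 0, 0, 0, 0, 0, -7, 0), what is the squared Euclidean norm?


Non-zero entries: [(2, 5), (8, -7)]
Squares: [25, 49]
||x||_2^2 = sum = 74.

74


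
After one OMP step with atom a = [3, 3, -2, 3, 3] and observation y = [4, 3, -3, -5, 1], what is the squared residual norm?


a^T a = 40.
a^T y = 15.
coeff = 15/40 = 3/8.
||r||^2 = 435/8.

435/8


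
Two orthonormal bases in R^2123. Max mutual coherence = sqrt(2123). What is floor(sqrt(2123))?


46^2 = 2116 <= 2123 < 2209 = 47^2, so 46 <= sqrt(2123) < 47.
floor(sqrt(2123)) = 46.

46


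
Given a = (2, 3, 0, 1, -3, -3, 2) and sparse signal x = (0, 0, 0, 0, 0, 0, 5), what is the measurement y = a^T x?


Non-zero terms: ['2*5']
Products: [10]
y = sum = 10.

10


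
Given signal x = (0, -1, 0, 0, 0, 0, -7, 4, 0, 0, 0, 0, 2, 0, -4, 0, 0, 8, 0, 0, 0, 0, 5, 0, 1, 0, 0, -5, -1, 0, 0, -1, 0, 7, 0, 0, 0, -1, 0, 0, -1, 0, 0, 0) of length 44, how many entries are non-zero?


Non-zero positions: [1, 6, 7, 12, 14, 17, 22, 24, 27, 28, 31, 33, 37, 40].
Sparsity = 14.

14


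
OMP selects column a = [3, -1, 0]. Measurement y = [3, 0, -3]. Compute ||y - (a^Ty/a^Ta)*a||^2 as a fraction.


a^T a = 10.
a^T y = 9.
coeff = 9/10 = 9/10.
||r||^2 = 99/10.

99/10


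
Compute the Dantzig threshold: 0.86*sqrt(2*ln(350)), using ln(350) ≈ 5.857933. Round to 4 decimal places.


ln(350) ≈ 5.857933.
2*ln(n) ≈ 11.715866.
sqrt(2*ln(n)) ≈ sqrt(11.715866) ≈ 3.422845.
threshold ≈ 0.86*3.422845 = 2.9436467 ≈ 2.9436.

2.9436


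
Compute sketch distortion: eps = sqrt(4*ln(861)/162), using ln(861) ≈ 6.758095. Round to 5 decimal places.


ln(861) ≈ 6.758095.
4*ln(N)/m ≈ 4*6.758095/162 ≈ 0.16686654.
eps = sqrt(0.16686654) ≈ 0.408493 ≈ 0.40849.

0.40849


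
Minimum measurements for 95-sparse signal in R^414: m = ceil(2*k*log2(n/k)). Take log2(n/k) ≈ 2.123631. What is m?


log2(n/k) = log2(414/95) ≈ 2.123631.
2*k*log2(n/k) ≈ 2*95*2.123631 = 403.48989.
m = ceil(403.48989) = 404.

404


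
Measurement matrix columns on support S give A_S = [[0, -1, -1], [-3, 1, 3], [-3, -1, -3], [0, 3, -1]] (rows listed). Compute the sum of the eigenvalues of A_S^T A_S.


Sum of eigenvalues of A_S^T A_S = trace(A_S^T A_S) = sum of squared column norms of A_S.
A_S^T A_S diagonal: [18, 12, 20].
trace = 18 + 12 + 20 = 50.

50


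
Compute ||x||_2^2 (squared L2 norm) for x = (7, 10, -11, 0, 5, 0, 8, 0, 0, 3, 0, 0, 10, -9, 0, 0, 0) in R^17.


Non-zero entries: [(0, 7), (1, 10), (2, -11), (4, 5), (6, 8), (9, 3), (12, 10), (13, -9)]
Squares: [49, 100, 121, 25, 64, 9, 100, 81]
||x||_2^2 = sum = 549.

549


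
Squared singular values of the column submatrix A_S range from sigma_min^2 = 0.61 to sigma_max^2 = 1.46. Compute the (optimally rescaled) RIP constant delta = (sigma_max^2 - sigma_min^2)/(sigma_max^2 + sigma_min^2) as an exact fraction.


lambda_max - lambda_min = 1.46 - 0.61 = 0.85.
lambda_max + lambda_min = 1.46 + 0.61 = 2.07.
delta = 0.85/2.07 = 85/207.

85/207


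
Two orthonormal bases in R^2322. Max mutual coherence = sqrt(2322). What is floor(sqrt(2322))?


48^2 = 2304 <= 2322 < 2401 = 49^2, so 48 <= sqrt(2322) < 49.
floor(sqrt(2322)) = 48.

48


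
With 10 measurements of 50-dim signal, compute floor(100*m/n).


100*m/n = 100*10/50 ≈ 20.0.
floor = 20.

20


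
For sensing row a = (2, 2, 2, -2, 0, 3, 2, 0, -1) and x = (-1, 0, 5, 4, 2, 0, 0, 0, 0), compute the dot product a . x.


Non-zero terms: ['2*-1', '2*5', '-2*4', '0*2']
Products: [-2, 10, -8, 0]
y = sum = 0.

0


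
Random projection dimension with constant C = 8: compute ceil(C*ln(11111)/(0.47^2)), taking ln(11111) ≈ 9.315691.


ln(11111) ≈ 9.315691.
eps^2 = 0.47^2 = 0.2209.
C*ln(N)/eps^2 ≈ 8*9.315691/0.2209 ≈ 337.3722.
m = ceil(337.3722) = 338.

338


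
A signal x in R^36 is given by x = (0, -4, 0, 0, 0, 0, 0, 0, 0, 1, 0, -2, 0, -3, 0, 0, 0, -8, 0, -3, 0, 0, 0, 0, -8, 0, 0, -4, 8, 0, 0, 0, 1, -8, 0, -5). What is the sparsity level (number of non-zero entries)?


Non-zero positions: [1, 9, 11, 13, 17, 19, 24, 27, 28, 32, 33, 35].
Sparsity = 12.

12


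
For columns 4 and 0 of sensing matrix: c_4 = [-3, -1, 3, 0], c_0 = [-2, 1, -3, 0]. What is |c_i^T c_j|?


Inner product: -3*-2 + -1*1 + 3*-3 + 0*0
Products: [6, -1, -9, 0]
Sum = -4.
|dot| = 4.

4


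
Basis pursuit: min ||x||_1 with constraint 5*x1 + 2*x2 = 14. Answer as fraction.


Axis intercepts:
  x1 = 14/5, x2 = 0: L1 = 14/5
  x1 = 0, x2 = 7: L1 = 7
x* = (14/5, 0)
||x*||_1 = 14/5.

14/5


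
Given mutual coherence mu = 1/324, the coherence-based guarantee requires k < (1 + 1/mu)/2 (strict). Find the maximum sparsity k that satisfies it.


1/mu = 324.
1 + 1/mu = 325.
(1 + 1/mu)/2 = 162.5 is not an integer, so k_max = floor(162.5) = 162.

162


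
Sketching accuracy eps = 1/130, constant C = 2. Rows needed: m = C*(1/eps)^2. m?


1/eps = 130.
(1/eps)^2 = 16900.
m = 2*16900 = 33800.

33800


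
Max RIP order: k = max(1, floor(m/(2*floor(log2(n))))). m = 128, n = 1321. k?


floor(log2(1321)) = 10.
2*10 = 20.
m/(2*floor(log2(n))) = 128/20 ≈ 6.4.
floor = 6.
k = max(1, 6) = 6.

6


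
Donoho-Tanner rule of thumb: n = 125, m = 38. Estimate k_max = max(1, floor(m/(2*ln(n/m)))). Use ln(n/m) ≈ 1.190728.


n/m = 125/38.
ln(n/m) ≈ 1.190728.
2*ln(n/m) ≈ 2.381456.
m/(2*ln(n/m)) ≈ 38/2.381456 ≈ 15.9566.
floor = 15.
k_max = max(1, 15) = 15.

15


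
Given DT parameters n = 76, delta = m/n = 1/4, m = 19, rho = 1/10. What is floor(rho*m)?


m = 1/4*76 = 19.
rho = 1/10.
rho*m = 1/10*19 = 1.9.
k = floor(1.9) = 1.

1


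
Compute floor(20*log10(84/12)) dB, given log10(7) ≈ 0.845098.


||x||/||e|| = 84/12 = 7.
log10(7) ≈ 0.845098.
20*log10(||x||/||e||) ≈ 20*0.845098 = 16.90196.
floor(16.90196) = 16.

16


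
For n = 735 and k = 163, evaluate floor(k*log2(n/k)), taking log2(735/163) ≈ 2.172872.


log2(n/k) = log2(735/163) ≈ 2.172872.
k*log2(n/k) ≈ 163*2.172872 = 354.178136.
floor(354.178136) = 354.

354


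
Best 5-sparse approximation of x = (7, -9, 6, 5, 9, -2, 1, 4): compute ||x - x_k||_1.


Sorted |x_i| descending: [9, 9, 7, 6, 5, 4, 2, 1]
Keep top 5: [9, 9, 7, 6, 5]
Tail entries: [4, 2, 1]
L1 error = sum of tail = 7.

7


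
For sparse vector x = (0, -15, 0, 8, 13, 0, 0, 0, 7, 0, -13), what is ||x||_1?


Non-zero entries: [(1, -15), (3, 8), (4, 13), (8, 7), (10, -13)]
Absolute values: [15, 8, 13, 7, 13]
||x||_1 = sum = 56.

56


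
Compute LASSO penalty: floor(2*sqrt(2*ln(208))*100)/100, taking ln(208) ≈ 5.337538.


ln(208) ≈ 5.337538.
2*ln(n) ≈ 10.675076.
sqrt(2*ln(n)) ≈ sqrt(10.675076) ≈ 3.267273.
lambda ≈ 2*3.267273 = 6.534546.
floor(lambda*100)/100 = 6.53.

6.53


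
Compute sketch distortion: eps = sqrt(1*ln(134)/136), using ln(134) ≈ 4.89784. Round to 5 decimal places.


ln(134) ≈ 4.89784.
1*ln(N)/m ≈ 1*4.89784/136 ≈ 0.03601353.
eps = sqrt(0.03601353) ≈ 0.1897723 ≈ 0.18977.

0.18977


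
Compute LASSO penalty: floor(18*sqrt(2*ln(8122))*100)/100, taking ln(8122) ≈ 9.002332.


ln(8122) ≈ 9.002332.
2*ln(n) ≈ 18.004664.
sqrt(2*ln(n)) ≈ sqrt(18.004664) ≈ 4.24319.
lambda ≈ 18*4.24319 = 76.37742.
floor(lambda*100)/100 = 76.37.

76.37


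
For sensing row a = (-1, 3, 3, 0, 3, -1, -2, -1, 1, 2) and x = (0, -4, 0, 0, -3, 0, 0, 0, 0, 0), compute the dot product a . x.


Non-zero terms: ['3*-4', '3*-3']
Products: [-12, -9]
y = sum = -21.

-21


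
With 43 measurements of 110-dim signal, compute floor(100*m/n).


100*m/n = 100*43/110 ≈ 39.0909.
floor = 39.

39


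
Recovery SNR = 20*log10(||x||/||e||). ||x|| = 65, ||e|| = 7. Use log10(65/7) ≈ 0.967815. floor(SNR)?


||x||/||e|| = 65/7.
log10(65/7) ≈ 0.967815.
20*log10(||x||/||e||) ≈ 20*0.967815 = 19.3563.
floor(19.3563) = 19.

19


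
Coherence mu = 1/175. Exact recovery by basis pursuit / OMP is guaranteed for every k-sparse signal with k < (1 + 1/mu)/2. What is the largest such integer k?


1/mu = 175.
1 + 1/mu = 176.
(1 + 1/mu)/2 = 88 is an integer and the inequality is strict, so k_max = 88 - 1 = 87.

87


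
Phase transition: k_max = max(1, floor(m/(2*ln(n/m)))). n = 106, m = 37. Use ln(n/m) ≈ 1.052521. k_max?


n/m = 106/37.
ln(n/m) ≈ 1.052521.
2*ln(n/m) ≈ 2.105042.
m/(2*ln(n/m)) ≈ 37/2.105042 ≈ 17.5768.
floor = 17.
k_max = max(1, 17) = 17.

17


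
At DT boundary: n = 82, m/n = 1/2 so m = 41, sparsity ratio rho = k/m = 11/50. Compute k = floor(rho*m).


m = 1/2*82 = 41.
rho = 11/50.
rho*m = 11/50*41 = 9.02.
k = floor(9.02) = 9.

9


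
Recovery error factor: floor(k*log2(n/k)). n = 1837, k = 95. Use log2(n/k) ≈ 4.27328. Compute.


log2(n/k) = log2(1837/95) ≈ 4.27328.
k*log2(n/k) ≈ 95*4.27328 = 405.9616.
floor(405.9616) = 405.

405


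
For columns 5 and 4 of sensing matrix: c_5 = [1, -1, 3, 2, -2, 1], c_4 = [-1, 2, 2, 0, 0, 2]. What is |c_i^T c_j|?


Inner product: 1*-1 + -1*2 + 3*2 + 2*0 + -2*0 + 1*2
Products: [-1, -2, 6, 0, 0, 2]
Sum = 5.
|dot| = 5.

5


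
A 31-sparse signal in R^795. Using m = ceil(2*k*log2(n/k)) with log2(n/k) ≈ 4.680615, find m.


log2(n/k) = log2(795/31) ≈ 4.680615.
2*k*log2(n/k) ≈ 2*31*4.680615 = 290.19813.
m = ceil(290.19813) = 291.

291


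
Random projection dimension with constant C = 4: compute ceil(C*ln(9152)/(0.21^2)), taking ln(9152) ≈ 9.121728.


ln(9152) ≈ 9.121728.
eps^2 = 0.21^2 = 0.0441.
C*ln(N)/eps^2 ≈ 4*9.121728/0.0441 ≈ 827.3676.
m = ceil(827.3676) = 828.

828


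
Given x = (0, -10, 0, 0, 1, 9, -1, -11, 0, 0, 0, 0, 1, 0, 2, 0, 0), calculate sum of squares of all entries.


Non-zero entries: [(1, -10), (4, 1), (5, 9), (6, -1), (7, -11), (12, 1), (14, 2)]
Squares: [100, 1, 81, 1, 121, 1, 4]
||x||_2^2 = sum = 309.

309


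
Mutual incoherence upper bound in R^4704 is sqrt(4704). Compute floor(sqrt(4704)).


68^2 = 4624 <= 4704 < 4761 = 69^2, so 68 <= sqrt(4704) < 69.
floor(sqrt(4704)) = 68.

68


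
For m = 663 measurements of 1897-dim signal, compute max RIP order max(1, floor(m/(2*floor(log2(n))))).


floor(log2(1897)) = 10.
2*10 = 20.
m/(2*floor(log2(n))) = 663/20 ≈ 33.15.
floor = 33.
k = max(1, 33) = 33.

33


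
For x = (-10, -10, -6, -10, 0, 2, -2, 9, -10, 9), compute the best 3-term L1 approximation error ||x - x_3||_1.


Sorted |x_i| descending: [10, 10, 10, 10, 9, 9, 6, 2, 2, 0]
Keep top 3: [10, 10, 10]
Tail entries: [10, 9, 9, 6, 2, 2, 0]
L1 error = sum of tail = 38.

38


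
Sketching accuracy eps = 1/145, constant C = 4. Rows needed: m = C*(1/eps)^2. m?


1/eps = 145.
(1/eps)^2 = 21025.
m = 4*21025 = 84100.

84100


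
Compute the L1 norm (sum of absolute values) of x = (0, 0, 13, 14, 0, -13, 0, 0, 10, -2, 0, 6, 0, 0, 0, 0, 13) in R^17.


Non-zero entries: [(2, 13), (3, 14), (5, -13), (8, 10), (9, -2), (11, 6), (16, 13)]
Absolute values: [13, 14, 13, 10, 2, 6, 13]
||x||_1 = sum = 71.

71


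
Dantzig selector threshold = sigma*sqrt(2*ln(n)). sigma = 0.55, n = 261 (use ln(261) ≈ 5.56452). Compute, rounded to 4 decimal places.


ln(261) ≈ 5.56452.
2*ln(n) ≈ 11.12904.
sqrt(2*ln(n)) ≈ sqrt(11.12904) ≈ 3.336022.
threshold ≈ 0.55*3.336022 = 1.8348121 ≈ 1.8348.

1.8348


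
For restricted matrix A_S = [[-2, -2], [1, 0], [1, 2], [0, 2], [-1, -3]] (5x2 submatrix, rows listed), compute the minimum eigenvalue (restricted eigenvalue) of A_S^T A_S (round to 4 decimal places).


A_S^T A_S = [[7, 9], [9, 21]].
trace = 28.
det = 66.
disc = trace^2 - 4*det = 784 - 4*66 = 520.
sqrt(520) ≈ 22.803509.
lam_min = (28 - sqrt(520))/2 ≈ (28 - 22.803509)/2 = 2.5982455 ≈ 2.5982.

2.5982


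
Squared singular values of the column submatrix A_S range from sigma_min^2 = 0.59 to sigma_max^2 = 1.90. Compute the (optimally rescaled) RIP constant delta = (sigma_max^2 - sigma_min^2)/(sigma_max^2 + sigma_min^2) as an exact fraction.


lambda_max - lambda_min = 1.90 - 0.59 = 1.31.
lambda_max + lambda_min = 1.90 + 0.59 = 2.49.
delta = 1.31/2.49 = 131/249.

131/249


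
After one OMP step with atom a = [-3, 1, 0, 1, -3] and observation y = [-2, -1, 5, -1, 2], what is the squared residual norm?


a^T a = 20.
a^T y = -2.
coeff = -2/20 = -1/10.
||r||^2 = 174/5.

174/5


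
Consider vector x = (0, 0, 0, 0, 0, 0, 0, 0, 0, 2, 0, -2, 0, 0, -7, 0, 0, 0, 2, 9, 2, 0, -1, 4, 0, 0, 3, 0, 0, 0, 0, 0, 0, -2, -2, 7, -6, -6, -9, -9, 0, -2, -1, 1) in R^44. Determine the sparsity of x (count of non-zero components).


Non-zero positions: [9, 11, 14, 18, 19, 20, 22, 23, 26, 33, 34, 35, 36, 37, 38, 39, 41, 42, 43].
Sparsity = 19.

19


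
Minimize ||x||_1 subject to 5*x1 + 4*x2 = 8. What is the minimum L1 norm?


Axis intercepts:
  x1 = 8/5, x2 = 0: L1 = 8/5
  x1 = 0, x2 = 2: L1 = 2
x* = (8/5, 0)
||x*||_1 = 8/5.

8/5


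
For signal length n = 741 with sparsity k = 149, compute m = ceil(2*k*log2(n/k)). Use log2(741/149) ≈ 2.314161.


log2(n/k) = log2(741/149) ≈ 2.314161.
2*k*log2(n/k) ≈ 2*149*2.314161 = 689.619978.
m = ceil(689.619978) = 690.

690


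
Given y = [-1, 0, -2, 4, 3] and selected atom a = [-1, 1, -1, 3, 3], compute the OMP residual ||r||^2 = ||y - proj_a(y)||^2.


a^T a = 21.
a^T y = 24.
coeff = 24/21 = 8/7.
||r||^2 = 18/7.

18/7


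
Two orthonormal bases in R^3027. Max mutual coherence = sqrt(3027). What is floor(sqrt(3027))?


55^2 = 3025 <= 3027 < 3136 = 56^2, so 55 <= sqrt(3027) < 56.
floor(sqrt(3027)) = 55.

55


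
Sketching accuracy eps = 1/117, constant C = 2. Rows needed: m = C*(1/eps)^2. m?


1/eps = 117.
(1/eps)^2 = 13689.
m = 2*13689 = 27378.

27378


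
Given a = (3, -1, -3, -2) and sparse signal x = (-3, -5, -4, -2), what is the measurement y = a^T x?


Non-zero terms: ['3*-3', '-1*-5', '-3*-4', '-2*-2']
Products: [-9, 5, 12, 4]
y = sum = 12.

12


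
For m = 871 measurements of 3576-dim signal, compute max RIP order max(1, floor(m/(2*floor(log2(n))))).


floor(log2(3576)) = 11.
2*11 = 22.
m/(2*floor(log2(n))) = 871/22 ≈ 39.5909.
floor = 39.
k = max(1, 39) = 39.

39


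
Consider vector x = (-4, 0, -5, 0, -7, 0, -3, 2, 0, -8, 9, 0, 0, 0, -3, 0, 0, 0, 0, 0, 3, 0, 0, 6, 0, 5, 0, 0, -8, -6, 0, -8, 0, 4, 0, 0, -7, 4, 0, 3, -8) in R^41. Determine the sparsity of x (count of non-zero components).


Non-zero positions: [0, 2, 4, 6, 7, 9, 10, 14, 20, 23, 25, 28, 29, 31, 33, 36, 37, 39, 40].
Sparsity = 19.

19


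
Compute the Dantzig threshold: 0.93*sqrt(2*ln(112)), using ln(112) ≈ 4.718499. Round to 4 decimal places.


ln(112) ≈ 4.718499.
2*ln(n) ≈ 9.436998.
sqrt(2*ln(n)) ≈ sqrt(9.436998) ≈ 3.07197.
threshold ≈ 0.93*3.07197 = 2.8569321 ≈ 2.8569.

2.8569


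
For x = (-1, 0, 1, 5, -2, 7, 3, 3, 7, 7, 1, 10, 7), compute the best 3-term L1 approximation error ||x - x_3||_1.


Sorted |x_i| descending: [10, 7, 7, 7, 7, 5, 3, 3, 2, 1, 1, 1, 0]
Keep top 3: [10, 7, 7]
Tail entries: [7, 7, 5, 3, 3, 2, 1, 1, 1, 0]
L1 error = sum of tail = 30.

30


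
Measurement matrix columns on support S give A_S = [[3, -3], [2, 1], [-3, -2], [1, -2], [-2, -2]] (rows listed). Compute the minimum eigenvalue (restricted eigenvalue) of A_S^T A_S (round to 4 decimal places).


A_S^T A_S = [[27, 1], [1, 22]].
trace = 49.
det = 593.
disc = trace^2 - 4*det = 2401 - 4*593 = 29.
sqrt(29) ≈ 5.385165.
lam_min = (49 - sqrt(29))/2 ≈ (49 - 5.385165)/2 = 21.8074175 ≈ 21.8074.

21.8074


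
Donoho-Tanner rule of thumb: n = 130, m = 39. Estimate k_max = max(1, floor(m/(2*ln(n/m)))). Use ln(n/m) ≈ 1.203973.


n/m = 130/39 = 10/3.
ln(n/m) ≈ 1.203973.
2*ln(n/m) ≈ 2.407946.
m/(2*ln(n/m)) ≈ 39/2.407946 ≈ 16.1964.
floor = 16.
k_max = max(1, 16) = 16.

16


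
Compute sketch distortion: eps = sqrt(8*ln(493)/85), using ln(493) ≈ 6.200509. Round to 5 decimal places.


ln(493) ≈ 6.200509.
8*ln(N)/m ≈ 8*6.200509/85 ≈ 0.58357732.
eps = sqrt(0.58357732) ≈ 0.7639223 ≈ 0.76392.

0.76392


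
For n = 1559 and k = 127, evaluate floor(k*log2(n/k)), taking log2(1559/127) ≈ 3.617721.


log2(n/k) = log2(1559/127) ≈ 3.617721.
k*log2(n/k) ≈ 127*3.617721 = 459.450567.
floor(459.450567) = 459.

459


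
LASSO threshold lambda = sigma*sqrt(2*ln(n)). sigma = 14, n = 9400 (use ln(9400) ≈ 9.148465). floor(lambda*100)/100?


ln(9400) ≈ 9.148465.
2*ln(n) ≈ 18.29693.
sqrt(2*ln(n)) ≈ sqrt(18.29693) ≈ 4.277491.
lambda ≈ 14*4.277491 = 59.884874.
floor(lambda*100)/100 = 59.88.

59.88


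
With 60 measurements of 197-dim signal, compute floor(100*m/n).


100*m/n = 100*60/197 ≈ 30.4569.
floor = 30.

30


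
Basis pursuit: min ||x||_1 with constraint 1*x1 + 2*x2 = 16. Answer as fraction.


Axis intercepts:
  x1 = 16, x2 = 0: L1 = 16
  x1 = 0, x2 = 8: L1 = 8
x* = (0, 8)
||x*||_1 = 8.

8


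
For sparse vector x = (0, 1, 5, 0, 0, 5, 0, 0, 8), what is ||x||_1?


Non-zero entries: [(1, 1), (2, 5), (5, 5), (8, 8)]
Absolute values: [1, 5, 5, 8]
||x||_1 = sum = 19.

19


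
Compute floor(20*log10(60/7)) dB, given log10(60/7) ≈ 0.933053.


||x||/||e|| = 60/7.
log10(60/7) ≈ 0.933053.
20*log10(||x||/||e||) ≈ 20*0.933053 = 18.66106.
floor(18.66106) = 18.

18


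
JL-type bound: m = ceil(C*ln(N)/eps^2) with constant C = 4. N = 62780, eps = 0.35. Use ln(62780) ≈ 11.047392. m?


ln(62780) ≈ 11.047392.
eps^2 = 0.35^2 = 0.1225.
C*ln(N)/eps^2 ≈ 4*11.047392/0.1225 ≈ 360.7312.
m = ceil(360.7312) = 361.

361


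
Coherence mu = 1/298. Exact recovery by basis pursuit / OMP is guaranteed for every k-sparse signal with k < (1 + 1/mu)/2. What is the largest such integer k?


1/mu = 298.
1 + 1/mu = 299.
(1 + 1/mu)/2 = 149.5 is not an integer, so k_max = floor(149.5) = 149.

149


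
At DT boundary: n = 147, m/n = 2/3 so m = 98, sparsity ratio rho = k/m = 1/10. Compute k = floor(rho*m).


m = 2/3*147 = 98.
rho = 1/10.
rho*m = 1/10*98 = 9.8.
k = floor(9.8) = 9.

9


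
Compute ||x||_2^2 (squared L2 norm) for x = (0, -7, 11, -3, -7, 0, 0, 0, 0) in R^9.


Non-zero entries: [(1, -7), (2, 11), (3, -3), (4, -7)]
Squares: [49, 121, 9, 49]
||x||_2^2 = sum = 228.

228


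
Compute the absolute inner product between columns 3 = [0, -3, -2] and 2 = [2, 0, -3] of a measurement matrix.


Inner product: 0*2 + -3*0 + -2*-3
Products: [0, 0, 6]
Sum = 6.
|dot| = 6.

6


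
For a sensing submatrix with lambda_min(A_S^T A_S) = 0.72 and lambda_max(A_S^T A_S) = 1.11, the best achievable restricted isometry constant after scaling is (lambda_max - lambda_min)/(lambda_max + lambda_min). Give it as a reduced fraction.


lambda_max - lambda_min = 1.11 - 0.72 = 0.39.
lambda_max + lambda_min = 1.11 + 0.72 = 1.83.
delta = 0.39/1.83 = 39/183 = 13/61.

13/61


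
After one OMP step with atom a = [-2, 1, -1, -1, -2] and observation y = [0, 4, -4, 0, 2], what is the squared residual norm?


a^T a = 11.
a^T y = 4.
coeff = 4/11 = 4/11.
||r||^2 = 380/11.

380/11


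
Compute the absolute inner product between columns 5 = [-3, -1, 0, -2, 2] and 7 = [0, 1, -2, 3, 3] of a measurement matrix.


Inner product: -3*0 + -1*1 + 0*-2 + -2*3 + 2*3
Products: [0, -1, 0, -6, 6]
Sum = -1.
|dot| = 1.

1


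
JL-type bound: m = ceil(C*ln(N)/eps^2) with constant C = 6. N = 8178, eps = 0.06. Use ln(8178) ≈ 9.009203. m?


ln(8178) ≈ 9.009203.
eps^2 = 0.06^2 = 0.0036.
C*ln(N)/eps^2 ≈ 6*9.009203/0.0036 ≈ 15015.3383.
m = ceil(15015.3383) = 15016.

15016


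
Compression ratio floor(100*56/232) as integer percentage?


100*m/n = 100*56/232 ≈ 24.1379.
floor = 24.

24


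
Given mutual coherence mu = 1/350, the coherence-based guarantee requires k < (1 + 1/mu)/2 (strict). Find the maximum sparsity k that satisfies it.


1/mu = 350.
1 + 1/mu = 351.
(1 + 1/mu)/2 = 175.5 is not an integer, so k_max = floor(175.5) = 175.

175


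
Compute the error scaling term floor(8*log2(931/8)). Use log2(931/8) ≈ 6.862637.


log2(n/k) = log2(931/8) ≈ 6.862637.
k*log2(n/k) ≈ 8*6.862637 = 54.901096.
floor(54.901096) = 54.

54


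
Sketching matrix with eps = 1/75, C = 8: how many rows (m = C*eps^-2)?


1/eps = 75.
(1/eps)^2 = 5625.
m = 8*5625 = 45000.

45000


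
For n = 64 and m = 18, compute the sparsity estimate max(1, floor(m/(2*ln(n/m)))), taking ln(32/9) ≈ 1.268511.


n/m = 64/18 = 32/9.
ln(n/m) ≈ 1.268511.
2*ln(n/m) ≈ 2.537022.
m/(2*ln(n/m)) ≈ 18/2.537022 ≈ 7.0949.
floor = 7.
k_max = max(1, 7) = 7.

7


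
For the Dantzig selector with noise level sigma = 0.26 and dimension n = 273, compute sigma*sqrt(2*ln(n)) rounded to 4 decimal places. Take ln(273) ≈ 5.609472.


ln(273) ≈ 5.609472.
2*ln(n) ≈ 11.218944.
sqrt(2*ln(n)) ≈ sqrt(11.218944) ≈ 3.349469.
threshold ≈ 0.26*3.349469 = 0.87086194 ≈ 0.8709.

0.8709


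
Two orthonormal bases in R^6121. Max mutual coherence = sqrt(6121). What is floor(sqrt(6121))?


78^2 = 6084 <= 6121 < 6241 = 79^2, so 78 <= sqrt(6121) < 79.
floor(sqrt(6121)) = 78.

78


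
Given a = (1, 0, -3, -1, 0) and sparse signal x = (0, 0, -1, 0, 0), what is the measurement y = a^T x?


Non-zero terms: ['-3*-1']
Products: [3]
y = sum = 3.

3


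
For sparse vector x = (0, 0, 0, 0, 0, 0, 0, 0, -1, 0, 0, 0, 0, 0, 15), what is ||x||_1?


Non-zero entries: [(8, -1), (14, 15)]
Absolute values: [1, 15]
||x||_1 = sum = 16.

16


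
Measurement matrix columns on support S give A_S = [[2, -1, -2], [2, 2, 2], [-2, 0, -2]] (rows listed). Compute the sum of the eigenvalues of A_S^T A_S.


Sum of eigenvalues of A_S^T A_S = trace(A_S^T A_S) = sum of squared column norms of A_S.
A_S^T A_S diagonal: [12, 5, 12].
trace = 12 + 5 + 12 = 29.

29


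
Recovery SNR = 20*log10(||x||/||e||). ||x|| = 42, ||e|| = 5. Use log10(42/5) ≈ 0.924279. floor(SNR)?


||x||/||e|| = 42/5.
log10(42/5) ≈ 0.924279.
20*log10(||x||/||e||) ≈ 20*0.924279 = 18.48558.
floor(18.48558) = 18.

18


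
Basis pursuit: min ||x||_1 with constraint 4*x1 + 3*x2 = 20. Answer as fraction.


Axis intercepts:
  x1 = 5, x2 = 0: L1 = 5
  x1 = 0, x2 = 20/3: L1 = 20/3
x* = (5, 0)
||x*||_1 = 5.

5


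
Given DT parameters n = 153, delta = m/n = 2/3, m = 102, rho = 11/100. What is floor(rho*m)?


m = 2/3*153 = 102.
rho = 11/100.
rho*m = 11/100*102 = 11.22.
k = floor(11.22) = 11.

11


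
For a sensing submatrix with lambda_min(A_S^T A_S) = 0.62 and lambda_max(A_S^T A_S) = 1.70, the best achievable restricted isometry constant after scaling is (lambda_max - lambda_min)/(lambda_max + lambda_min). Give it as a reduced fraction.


lambda_max - lambda_min = 1.70 - 0.62 = 1.08.
lambda_max + lambda_min = 1.70 + 0.62 = 2.32.
delta = 1.08/2.32 = 108/232 = 27/58.

27/58


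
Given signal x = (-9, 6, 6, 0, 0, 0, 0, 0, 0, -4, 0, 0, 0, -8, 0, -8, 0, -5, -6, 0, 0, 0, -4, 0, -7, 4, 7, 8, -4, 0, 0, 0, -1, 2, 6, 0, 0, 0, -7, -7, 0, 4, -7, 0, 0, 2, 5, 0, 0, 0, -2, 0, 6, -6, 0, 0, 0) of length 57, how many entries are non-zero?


Non-zero positions: [0, 1, 2, 9, 13, 15, 17, 18, 22, 24, 25, 26, 27, 28, 32, 33, 34, 38, 39, 41, 42, 45, 46, 50, 52, 53].
Sparsity = 26.

26


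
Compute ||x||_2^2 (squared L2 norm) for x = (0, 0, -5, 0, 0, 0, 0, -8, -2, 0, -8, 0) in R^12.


Non-zero entries: [(2, -5), (7, -8), (8, -2), (10, -8)]
Squares: [25, 64, 4, 64]
||x||_2^2 = sum = 157.

157


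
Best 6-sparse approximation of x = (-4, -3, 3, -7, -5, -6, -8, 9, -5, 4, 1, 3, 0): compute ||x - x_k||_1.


Sorted |x_i| descending: [9, 8, 7, 6, 5, 5, 4, 4, 3, 3, 3, 1, 0]
Keep top 6: [9, 8, 7, 6, 5, 5]
Tail entries: [4, 4, 3, 3, 3, 1, 0]
L1 error = sum of tail = 18.

18


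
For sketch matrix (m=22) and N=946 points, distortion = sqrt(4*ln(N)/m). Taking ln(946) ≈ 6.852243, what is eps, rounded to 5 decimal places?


ln(946) ≈ 6.852243.
4*ln(N)/m ≈ 4*6.852243/22 ≈ 1.24586236.
eps = sqrt(1.24586236) ≈ 1.116182 ≈ 1.11618.

1.11618


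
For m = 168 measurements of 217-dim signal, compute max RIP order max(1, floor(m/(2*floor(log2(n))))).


floor(log2(217)) = 7.
2*7 = 14.
m/(2*floor(log2(n))) = 168/14 ≈ 12.0.
floor = 12.
k = max(1, 12) = 12.

12


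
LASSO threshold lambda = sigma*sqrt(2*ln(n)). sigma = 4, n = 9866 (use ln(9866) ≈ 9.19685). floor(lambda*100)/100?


ln(9866) ≈ 9.19685.
2*ln(n) ≈ 18.3937.
sqrt(2*ln(n)) ≈ sqrt(18.3937) ≈ 4.288788.
lambda ≈ 4*4.288788 = 17.155152.
floor(lambda*100)/100 = 17.15.

17.15


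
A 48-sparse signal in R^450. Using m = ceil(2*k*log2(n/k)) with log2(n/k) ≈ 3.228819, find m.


log2(n/k) = log2(450/48) ≈ 3.228819.
2*k*log2(n/k) ≈ 2*48*3.228819 = 309.966624.
m = ceil(309.966624) = 310.

310


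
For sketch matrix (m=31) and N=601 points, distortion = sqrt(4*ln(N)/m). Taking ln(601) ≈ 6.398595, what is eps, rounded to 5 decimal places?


ln(601) ≈ 6.398595.
4*ln(N)/m ≈ 4*6.398595/31 ≈ 0.82562516.
eps = sqrt(0.82562516) ≈ 0.9086392 ≈ 0.90864.

0.90864


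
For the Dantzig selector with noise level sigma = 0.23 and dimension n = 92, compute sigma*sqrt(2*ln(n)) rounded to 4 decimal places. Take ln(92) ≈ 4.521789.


ln(92) ≈ 4.521789.
2*ln(n) ≈ 9.043578.
sqrt(2*ln(n)) ≈ sqrt(9.043578) ≈ 3.007254.
threshold ≈ 0.23*3.007254 = 0.69166842 ≈ 0.6917.

0.6917


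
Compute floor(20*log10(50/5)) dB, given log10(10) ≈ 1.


||x||/||e|| = 50/5 = 10.
log10(10) ≈ 1.
20*log10(||x||/||e||) ≈ 20*1 = 20.
floor(20) = 20.

20


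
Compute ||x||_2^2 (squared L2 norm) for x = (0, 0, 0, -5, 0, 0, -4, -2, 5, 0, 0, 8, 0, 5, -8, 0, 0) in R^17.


Non-zero entries: [(3, -5), (6, -4), (7, -2), (8, 5), (11, 8), (13, 5), (14, -8)]
Squares: [25, 16, 4, 25, 64, 25, 64]
||x||_2^2 = sum = 223.

223


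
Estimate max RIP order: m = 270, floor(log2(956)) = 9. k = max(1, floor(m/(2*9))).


floor(log2(956)) = 9.
2*9 = 18.
m/(2*floor(log2(n))) = 270/18 ≈ 15.0.
floor = 15.
k = max(1, 15) = 15.

15


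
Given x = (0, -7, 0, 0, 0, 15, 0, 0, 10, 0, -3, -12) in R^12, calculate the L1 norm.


Non-zero entries: [(1, -7), (5, 15), (8, 10), (10, -3), (11, -12)]
Absolute values: [7, 15, 10, 3, 12]
||x||_1 = sum = 47.

47


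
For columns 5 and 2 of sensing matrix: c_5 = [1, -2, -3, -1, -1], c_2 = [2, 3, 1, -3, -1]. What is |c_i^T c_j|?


Inner product: 1*2 + -2*3 + -3*1 + -1*-3 + -1*-1
Products: [2, -6, -3, 3, 1]
Sum = -3.
|dot| = 3.

3


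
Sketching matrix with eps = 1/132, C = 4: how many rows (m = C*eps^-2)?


1/eps = 132.
(1/eps)^2 = 17424.
m = 4*17424 = 69696.

69696
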